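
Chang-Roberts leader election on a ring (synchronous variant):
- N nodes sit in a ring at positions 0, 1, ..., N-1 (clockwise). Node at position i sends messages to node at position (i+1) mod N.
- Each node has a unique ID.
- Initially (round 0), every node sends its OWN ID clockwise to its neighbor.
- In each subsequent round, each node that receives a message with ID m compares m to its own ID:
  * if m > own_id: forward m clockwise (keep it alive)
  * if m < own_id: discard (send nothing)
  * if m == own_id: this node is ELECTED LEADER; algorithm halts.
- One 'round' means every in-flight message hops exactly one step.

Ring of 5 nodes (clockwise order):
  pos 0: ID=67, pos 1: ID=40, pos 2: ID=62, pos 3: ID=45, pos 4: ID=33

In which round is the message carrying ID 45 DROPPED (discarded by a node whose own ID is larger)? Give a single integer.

Round 1: pos1(id40) recv 67: fwd; pos2(id62) recv 40: drop; pos3(id45) recv 62: fwd; pos4(id33) recv 45: fwd; pos0(id67) recv 33: drop
Round 2: pos2(id62) recv 67: fwd; pos4(id33) recv 62: fwd; pos0(id67) recv 45: drop
Round 3: pos3(id45) recv 67: fwd; pos0(id67) recv 62: drop
Round 4: pos4(id33) recv 67: fwd
Round 5: pos0(id67) recv 67: ELECTED
Message ID 45 originates at pos 3; dropped at pos 0 in round 2

Answer: 2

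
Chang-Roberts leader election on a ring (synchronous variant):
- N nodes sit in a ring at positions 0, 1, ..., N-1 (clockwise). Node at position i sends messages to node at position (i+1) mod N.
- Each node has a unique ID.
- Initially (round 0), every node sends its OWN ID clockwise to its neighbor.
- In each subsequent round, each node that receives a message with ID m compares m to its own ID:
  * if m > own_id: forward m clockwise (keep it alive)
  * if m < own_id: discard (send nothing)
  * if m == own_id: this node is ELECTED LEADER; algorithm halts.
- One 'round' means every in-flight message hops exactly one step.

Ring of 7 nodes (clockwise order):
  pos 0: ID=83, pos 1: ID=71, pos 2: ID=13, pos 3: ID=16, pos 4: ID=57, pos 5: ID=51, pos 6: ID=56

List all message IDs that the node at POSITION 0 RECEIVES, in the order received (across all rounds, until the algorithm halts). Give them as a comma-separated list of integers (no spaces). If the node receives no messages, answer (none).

Answer: 56,57,71,83

Derivation:
Round 1: pos1(id71) recv 83: fwd; pos2(id13) recv 71: fwd; pos3(id16) recv 13: drop; pos4(id57) recv 16: drop; pos5(id51) recv 57: fwd; pos6(id56) recv 51: drop; pos0(id83) recv 56: drop
Round 2: pos2(id13) recv 83: fwd; pos3(id16) recv 71: fwd; pos6(id56) recv 57: fwd
Round 3: pos3(id16) recv 83: fwd; pos4(id57) recv 71: fwd; pos0(id83) recv 57: drop
Round 4: pos4(id57) recv 83: fwd; pos5(id51) recv 71: fwd
Round 5: pos5(id51) recv 83: fwd; pos6(id56) recv 71: fwd
Round 6: pos6(id56) recv 83: fwd; pos0(id83) recv 71: drop
Round 7: pos0(id83) recv 83: ELECTED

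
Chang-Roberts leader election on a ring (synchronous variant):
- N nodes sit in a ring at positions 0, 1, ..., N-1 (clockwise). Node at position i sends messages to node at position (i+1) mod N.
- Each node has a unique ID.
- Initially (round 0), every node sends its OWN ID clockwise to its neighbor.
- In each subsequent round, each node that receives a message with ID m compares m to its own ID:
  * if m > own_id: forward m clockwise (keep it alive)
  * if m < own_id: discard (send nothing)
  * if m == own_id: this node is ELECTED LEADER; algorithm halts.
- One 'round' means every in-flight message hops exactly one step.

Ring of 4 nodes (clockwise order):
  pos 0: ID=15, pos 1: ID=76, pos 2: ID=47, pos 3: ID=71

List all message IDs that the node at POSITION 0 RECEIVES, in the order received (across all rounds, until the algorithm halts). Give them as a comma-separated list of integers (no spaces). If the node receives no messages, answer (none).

Round 1: pos1(id76) recv 15: drop; pos2(id47) recv 76: fwd; pos3(id71) recv 47: drop; pos0(id15) recv 71: fwd
Round 2: pos3(id71) recv 76: fwd; pos1(id76) recv 71: drop
Round 3: pos0(id15) recv 76: fwd
Round 4: pos1(id76) recv 76: ELECTED

Answer: 71,76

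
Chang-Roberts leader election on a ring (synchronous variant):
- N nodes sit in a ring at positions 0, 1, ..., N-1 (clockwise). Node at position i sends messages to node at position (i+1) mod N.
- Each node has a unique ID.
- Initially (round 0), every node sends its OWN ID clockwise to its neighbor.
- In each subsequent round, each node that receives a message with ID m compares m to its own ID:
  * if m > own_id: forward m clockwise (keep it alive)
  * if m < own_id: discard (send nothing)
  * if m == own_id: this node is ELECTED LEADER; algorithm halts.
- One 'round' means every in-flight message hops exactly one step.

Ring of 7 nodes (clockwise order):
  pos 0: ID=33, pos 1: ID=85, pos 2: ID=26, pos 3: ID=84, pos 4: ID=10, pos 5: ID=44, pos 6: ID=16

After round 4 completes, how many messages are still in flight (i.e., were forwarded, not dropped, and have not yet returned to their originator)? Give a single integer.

Answer: 2

Derivation:
Round 1: pos1(id85) recv 33: drop; pos2(id26) recv 85: fwd; pos3(id84) recv 26: drop; pos4(id10) recv 84: fwd; pos5(id44) recv 10: drop; pos6(id16) recv 44: fwd; pos0(id33) recv 16: drop
Round 2: pos3(id84) recv 85: fwd; pos5(id44) recv 84: fwd; pos0(id33) recv 44: fwd
Round 3: pos4(id10) recv 85: fwd; pos6(id16) recv 84: fwd; pos1(id85) recv 44: drop
Round 4: pos5(id44) recv 85: fwd; pos0(id33) recv 84: fwd
After round 4: 2 messages still in flight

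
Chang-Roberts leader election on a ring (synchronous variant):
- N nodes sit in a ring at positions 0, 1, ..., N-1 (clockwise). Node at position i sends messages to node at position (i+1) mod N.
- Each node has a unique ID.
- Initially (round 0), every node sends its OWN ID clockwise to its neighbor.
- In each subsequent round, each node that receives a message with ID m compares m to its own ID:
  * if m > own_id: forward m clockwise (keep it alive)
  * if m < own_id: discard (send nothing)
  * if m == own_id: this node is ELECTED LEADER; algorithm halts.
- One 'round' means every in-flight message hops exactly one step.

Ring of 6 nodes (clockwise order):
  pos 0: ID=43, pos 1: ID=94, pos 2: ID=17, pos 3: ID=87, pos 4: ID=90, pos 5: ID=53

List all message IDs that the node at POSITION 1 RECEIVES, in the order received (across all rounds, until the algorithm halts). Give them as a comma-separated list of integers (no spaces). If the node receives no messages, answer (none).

Round 1: pos1(id94) recv 43: drop; pos2(id17) recv 94: fwd; pos3(id87) recv 17: drop; pos4(id90) recv 87: drop; pos5(id53) recv 90: fwd; pos0(id43) recv 53: fwd
Round 2: pos3(id87) recv 94: fwd; pos0(id43) recv 90: fwd; pos1(id94) recv 53: drop
Round 3: pos4(id90) recv 94: fwd; pos1(id94) recv 90: drop
Round 4: pos5(id53) recv 94: fwd
Round 5: pos0(id43) recv 94: fwd
Round 6: pos1(id94) recv 94: ELECTED

Answer: 43,53,90,94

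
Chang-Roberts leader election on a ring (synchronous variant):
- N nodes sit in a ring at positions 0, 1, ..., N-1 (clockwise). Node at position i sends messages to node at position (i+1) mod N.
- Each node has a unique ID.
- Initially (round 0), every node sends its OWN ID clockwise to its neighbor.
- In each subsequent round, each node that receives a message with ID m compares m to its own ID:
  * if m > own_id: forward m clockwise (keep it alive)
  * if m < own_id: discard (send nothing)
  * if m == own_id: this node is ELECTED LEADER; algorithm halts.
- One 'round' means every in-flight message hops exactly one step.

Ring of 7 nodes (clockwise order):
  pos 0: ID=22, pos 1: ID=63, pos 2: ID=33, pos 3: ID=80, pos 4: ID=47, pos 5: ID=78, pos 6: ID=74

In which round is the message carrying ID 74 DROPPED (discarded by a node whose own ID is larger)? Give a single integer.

Answer: 4

Derivation:
Round 1: pos1(id63) recv 22: drop; pos2(id33) recv 63: fwd; pos3(id80) recv 33: drop; pos4(id47) recv 80: fwd; pos5(id78) recv 47: drop; pos6(id74) recv 78: fwd; pos0(id22) recv 74: fwd
Round 2: pos3(id80) recv 63: drop; pos5(id78) recv 80: fwd; pos0(id22) recv 78: fwd; pos1(id63) recv 74: fwd
Round 3: pos6(id74) recv 80: fwd; pos1(id63) recv 78: fwd; pos2(id33) recv 74: fwd
Round 4: pos0(id22) recv 80: fwd; pos2(id33) recv 78: fwd; pos3(id80) recv 74: drop
Round 5: pos1(id63) recv 80: fwd; pos3(id80) recv 78: drop
Round 6: pos2(id33) recv 80: fwd
Round 7: pos3(id80) recv 80: ELECTED
Message ID 74 originates at pos 6; dropped at pos 3 in round 4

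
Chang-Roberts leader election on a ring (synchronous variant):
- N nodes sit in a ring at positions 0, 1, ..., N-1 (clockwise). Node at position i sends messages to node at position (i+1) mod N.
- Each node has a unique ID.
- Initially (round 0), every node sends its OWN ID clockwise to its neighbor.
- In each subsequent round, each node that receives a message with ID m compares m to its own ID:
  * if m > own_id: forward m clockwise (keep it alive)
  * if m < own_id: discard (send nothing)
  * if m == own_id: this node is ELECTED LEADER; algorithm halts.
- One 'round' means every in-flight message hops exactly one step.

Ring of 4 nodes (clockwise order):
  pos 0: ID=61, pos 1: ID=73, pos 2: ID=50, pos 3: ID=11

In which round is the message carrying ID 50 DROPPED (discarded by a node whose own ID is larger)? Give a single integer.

Round 1: pos1(id73) recv 61: drop; pos2(id50) recv 73: fwd; pos3(id11) recv 50: fwd; pos0(id61) recv 11: drop
Round 2: pos3(id11) recv 73: fwd; pos0(id61) recv 50: drop
Round 3: pos0(id61) recv 73: fwd
Round 4: pos1(id73) recv 73: ELECTED
Message ID 50 originates at pos 2; dropped at pos 0 in round 2

Answer: 2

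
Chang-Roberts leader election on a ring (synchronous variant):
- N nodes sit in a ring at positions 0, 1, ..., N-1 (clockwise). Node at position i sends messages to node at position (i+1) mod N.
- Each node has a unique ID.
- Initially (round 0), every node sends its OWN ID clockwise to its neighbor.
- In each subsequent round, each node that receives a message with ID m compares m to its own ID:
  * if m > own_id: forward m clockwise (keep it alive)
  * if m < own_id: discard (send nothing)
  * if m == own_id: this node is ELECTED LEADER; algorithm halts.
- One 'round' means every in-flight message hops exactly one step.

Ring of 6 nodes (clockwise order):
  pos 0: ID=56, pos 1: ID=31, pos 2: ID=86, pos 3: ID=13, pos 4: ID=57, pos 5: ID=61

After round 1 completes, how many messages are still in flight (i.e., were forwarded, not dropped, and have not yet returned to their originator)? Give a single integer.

Answer: 3

Derivation:
Round 1: pos1(id31) recv 56: fwd; pos2(id86) recv 31: drop; pos3(id13) recv 86: fwd; pos4(id57) recv 13: drop; pos5(id61) recv 57: drop; pos0(id56) recv 61: fwd
After round 1: 3 messages still in flight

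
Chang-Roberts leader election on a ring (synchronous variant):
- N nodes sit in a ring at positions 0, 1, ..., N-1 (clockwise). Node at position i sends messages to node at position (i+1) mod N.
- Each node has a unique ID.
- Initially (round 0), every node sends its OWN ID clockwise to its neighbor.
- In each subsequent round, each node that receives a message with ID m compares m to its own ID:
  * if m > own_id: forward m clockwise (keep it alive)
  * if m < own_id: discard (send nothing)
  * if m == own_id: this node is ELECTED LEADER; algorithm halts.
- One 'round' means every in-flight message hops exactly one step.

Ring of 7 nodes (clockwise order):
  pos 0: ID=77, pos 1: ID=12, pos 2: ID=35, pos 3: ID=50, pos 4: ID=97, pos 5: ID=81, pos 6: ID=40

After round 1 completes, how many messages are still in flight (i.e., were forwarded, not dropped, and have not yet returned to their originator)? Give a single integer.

Round 1: pos1(id12) recv 77: fwd; pos2(id35) recv 12: drop; pos3(id50) recv 35: drop; pos4(id97) recv 50: drop; pos5(id81) recv 97: fwd; pos6(id40) recv 81: fwd; pos0(id77) recv 40: drop
After round 1: 3 messages still in flight

Answer: 3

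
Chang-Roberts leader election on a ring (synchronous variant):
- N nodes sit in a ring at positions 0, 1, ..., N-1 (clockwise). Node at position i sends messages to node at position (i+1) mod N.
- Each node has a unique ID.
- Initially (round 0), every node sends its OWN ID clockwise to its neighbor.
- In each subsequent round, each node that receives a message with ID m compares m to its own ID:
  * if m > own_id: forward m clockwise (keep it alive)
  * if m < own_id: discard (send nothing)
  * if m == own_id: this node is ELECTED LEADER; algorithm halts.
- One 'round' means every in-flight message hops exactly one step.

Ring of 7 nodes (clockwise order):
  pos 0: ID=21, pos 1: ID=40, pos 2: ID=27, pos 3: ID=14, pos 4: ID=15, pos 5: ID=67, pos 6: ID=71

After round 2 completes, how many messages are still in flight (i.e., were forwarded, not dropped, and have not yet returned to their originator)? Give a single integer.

Answer: 3

Derivation:
Round 1: pos1(id40) recv 21: drop; pos2(id27) recv 40: fwd; pos3(id14) recv 27: fwd; pos4(id15) recv 14: drop; pos5(id67) recv 15: drop; pos6(id71) recv 67: drop; pos0(id21) recv 71: fwd
Round 2: pos3(id14) recv 40: fwd; pos4(id15) recv 27: fwd; pos1(id40) recv 71: fwd
After round 2: 3 messages still in flight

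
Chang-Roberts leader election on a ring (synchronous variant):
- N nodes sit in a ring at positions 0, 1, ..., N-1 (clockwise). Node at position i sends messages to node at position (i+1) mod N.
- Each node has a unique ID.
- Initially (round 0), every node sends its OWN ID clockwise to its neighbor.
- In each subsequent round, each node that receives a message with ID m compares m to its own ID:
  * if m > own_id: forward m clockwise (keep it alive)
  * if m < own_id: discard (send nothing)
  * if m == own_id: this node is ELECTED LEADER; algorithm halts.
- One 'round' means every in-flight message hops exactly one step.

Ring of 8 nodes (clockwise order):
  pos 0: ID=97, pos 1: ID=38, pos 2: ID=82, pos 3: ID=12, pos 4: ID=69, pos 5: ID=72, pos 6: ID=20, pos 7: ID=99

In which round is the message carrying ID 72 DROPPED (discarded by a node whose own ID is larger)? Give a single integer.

Answer: 2

Derivation:
Round 1: pos1(id38) recv 97: fwd; pos2(id82) recv 38: drop; pos3(id12) recv 82: fwd; pos4(id69) recv 12: drop; pos5(id72) recv 69: drop; pos6(id20) recv 72: fwd; pos7(id99) recv 20: drop; pos0(id97) recv 99: fwd
Round 2: pos2(id82) recv 97: fwd; pos4(id69) recv 82: fwd; pos7(id99) recv 72: drop; pos1(id38) recv 99: fwd
Round 3: pos3(id12) recv 97: fwd; pos5(id72) recv 82: fwd; pos2(id82) recv 99: fwd
Round 4: pos4(id69) recv 97: fwd; pos6(id20) recv 82: fwd; pos3(id12) recv 99: fwd
Round 5: pos5(id72) recv 97: fwd; pos7(id99) recv 82: drop; pos4(id69) recv 99: fwd
Round 6: pos6(id20) recv 97: fwd; pos5(id72) recv 99: fwd
Round 7: pos7(id99) recv 97: drop; pos6(id20) recv 99: fwd
Round 8: pos7(id99) recv 99: ELECTED
Message ID 72 originates at pos 5; dropped at pos 7 in round 2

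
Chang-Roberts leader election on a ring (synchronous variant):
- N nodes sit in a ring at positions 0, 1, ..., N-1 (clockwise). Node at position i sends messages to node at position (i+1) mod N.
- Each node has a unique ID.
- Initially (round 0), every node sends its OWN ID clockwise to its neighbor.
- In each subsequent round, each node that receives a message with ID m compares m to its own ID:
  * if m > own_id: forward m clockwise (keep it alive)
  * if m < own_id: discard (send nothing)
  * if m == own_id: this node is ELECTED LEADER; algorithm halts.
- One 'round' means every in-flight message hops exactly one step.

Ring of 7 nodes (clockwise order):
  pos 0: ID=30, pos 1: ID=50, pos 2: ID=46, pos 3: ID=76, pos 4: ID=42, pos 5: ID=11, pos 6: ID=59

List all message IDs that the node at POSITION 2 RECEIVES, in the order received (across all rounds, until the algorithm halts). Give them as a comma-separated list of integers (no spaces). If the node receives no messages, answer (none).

Answer: 50,59,76

Derivation:
Round 1: pos1(id50) recv 30: drop; pos2(id46) recv 50: fwd; pos3(id76) recv 46: drop; pos4(id42) recv 76: fwd; pos5(id11) recv 42: fwd; pos6(id59) recv 11: drop; pos0(id30) recv 59: fwd
Round 2: pos3(id76) recv 50: drop; pos5(id11) recv 76: fwd; pos6(id59) recv 42: drop; pos1(id50) recv 59: fwd
Round 3: pos6(id59) recv 76: fwd; pos2(id46) recv 59: fwd
Round 4: pos0(id30) recv 76: fwd; pos3(id76) recv 59: drop
Round 5: pos1(id50) recv 76: fwd
Round 6: pos2(id46) recv 76: fwd
Round 7: pos3(id76) recv 76: ELECTED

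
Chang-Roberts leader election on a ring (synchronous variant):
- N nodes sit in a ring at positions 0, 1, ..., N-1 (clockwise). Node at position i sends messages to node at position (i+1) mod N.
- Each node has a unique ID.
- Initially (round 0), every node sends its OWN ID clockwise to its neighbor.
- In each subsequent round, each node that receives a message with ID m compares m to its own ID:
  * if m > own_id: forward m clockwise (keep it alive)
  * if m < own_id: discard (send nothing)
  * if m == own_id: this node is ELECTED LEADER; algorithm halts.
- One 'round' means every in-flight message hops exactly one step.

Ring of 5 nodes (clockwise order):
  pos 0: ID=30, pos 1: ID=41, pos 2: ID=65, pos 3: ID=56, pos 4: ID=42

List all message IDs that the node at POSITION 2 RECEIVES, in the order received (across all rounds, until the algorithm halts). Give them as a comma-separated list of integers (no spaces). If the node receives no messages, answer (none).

Round 1: pos1(id41) recv 30: drop; pos2(id65) recv 41: drop; pos3(id56) recv 65: fwd; pos4(id42) recv 56: fwd; pos0(id30) recv 42: fwd
Round 2: pos4(id42) recv 65: fwd; pos0(id30) recv 56: fwd; pos1(id41) recv 42: fwd
Round 3: pos0(id30) recv 65: fwd; pos1(id41) recv 56: fwd; pos2(id65) recv 42: drop
Round 4: pos1(id41) recv 65: fwd; pos2(id65) recv 56: drop
Round 5: pos2(id65) recv 65: ELECTED

Answer: 41,42,56,65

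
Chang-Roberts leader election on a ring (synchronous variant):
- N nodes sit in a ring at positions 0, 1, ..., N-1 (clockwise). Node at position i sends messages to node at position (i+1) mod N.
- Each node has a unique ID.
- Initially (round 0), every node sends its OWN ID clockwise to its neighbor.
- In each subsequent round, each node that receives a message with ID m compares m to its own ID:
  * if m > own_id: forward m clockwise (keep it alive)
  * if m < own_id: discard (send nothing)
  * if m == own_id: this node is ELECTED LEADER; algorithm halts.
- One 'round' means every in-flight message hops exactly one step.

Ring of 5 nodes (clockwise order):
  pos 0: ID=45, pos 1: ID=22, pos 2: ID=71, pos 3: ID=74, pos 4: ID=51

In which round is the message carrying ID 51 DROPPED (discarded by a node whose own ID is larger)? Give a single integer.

Answer: 3

Derivation:
Round 1: pos1(id22) recv 45: fwd; pos2(id71) recv 22: drop; pos3(id74) recv 71: drop; pos4(id51) recv 74: fwd; pos0(id45) recv 51: fwd
Round 2: pos2(id71) recv 45: drop; pos0(id45) recv 74: fwd; pos1(id22) recv 51: fwd
Round 3: pos1(id22) recv 74: fwd; pos2(id71) recv 51: drop
Round 4: pos2(id71) recv 74: fwd
Round 5: pos3(id74) recv 74: ELECTED
Message ID 51 originates at pos 4; dropped at pos 2 in round 3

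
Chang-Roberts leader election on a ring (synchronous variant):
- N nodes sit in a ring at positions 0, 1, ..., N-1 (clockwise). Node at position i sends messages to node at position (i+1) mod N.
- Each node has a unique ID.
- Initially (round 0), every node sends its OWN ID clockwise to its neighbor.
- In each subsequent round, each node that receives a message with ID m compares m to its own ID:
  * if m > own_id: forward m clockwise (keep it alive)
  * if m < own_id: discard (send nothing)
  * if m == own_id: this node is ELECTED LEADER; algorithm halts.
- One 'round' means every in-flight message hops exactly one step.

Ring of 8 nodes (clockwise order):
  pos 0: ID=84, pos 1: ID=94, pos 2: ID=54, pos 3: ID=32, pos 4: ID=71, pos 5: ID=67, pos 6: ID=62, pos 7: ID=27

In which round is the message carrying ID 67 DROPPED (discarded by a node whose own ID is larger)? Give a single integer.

Round 1: pos1(id94) recv 84: drop; pos2(id54) recv 94: fwd; pos3(id32) recv 54: fwd; pos4(id71) recv 32: drop; pos5(id67) recv 71: fwd; pos6(id62) recv 67: fwd; pos7(id27) recv 62: fwd; pos0(id84) recv 27: drop
Round 2: pos3(id32) recv 94: fwd; pos4(id71) recv 54: drop; pos6(id62) recv 71: fwd; pos7(id27) recv 67: fwd; pos0(id84) recv 62: drop
Round 3: pos4(id71) recv 94: fwd; pos7(id27) recv 71: fwd; pos0(id84) recv 67: drop
Round 4: pos5(id67) recv 94: fwd; pos0(id84) recv 71: drop
Round 5: pos6(id62) recv 94: fwd
Round 6: pos7(id27) recv 94: fwd
Round 7: pos0(id84) recv 94: fwd
Round 8: pos1(id94) recv 94: ELECTED
Message ID 67 originates at pos 5; dropped at pos 0 in round 3

Answer: 3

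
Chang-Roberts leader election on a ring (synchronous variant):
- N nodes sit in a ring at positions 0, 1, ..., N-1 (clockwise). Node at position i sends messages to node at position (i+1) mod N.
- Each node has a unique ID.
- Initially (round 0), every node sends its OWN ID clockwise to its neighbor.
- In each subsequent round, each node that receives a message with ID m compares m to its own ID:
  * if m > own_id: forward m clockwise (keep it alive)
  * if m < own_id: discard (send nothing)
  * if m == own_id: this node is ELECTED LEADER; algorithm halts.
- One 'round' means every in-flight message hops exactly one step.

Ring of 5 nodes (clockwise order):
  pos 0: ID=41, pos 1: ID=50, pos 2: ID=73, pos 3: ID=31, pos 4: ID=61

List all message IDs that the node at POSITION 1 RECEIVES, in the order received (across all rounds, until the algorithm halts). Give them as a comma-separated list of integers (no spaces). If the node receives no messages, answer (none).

Answer: 41,61,73

Derivation:
Round 1: pos1(id50) recv 41: drop; pos2(id73) recv 50: drop; pos3(id31) recv 73: fwd; pos4(id61) recv 31: drop; pos0(id41) recv 61: fwd
Round 2: pos4(id61) recv 73: fwd; pos1(id50) recv 61: fwd
Round 3: pos0(id41) recv 73: fwd; pos2(id73) recv 61: drop
Round 4: pos1(id50) recv 73: fwd
Round 5: pos2(id73) recv 73: ELECTED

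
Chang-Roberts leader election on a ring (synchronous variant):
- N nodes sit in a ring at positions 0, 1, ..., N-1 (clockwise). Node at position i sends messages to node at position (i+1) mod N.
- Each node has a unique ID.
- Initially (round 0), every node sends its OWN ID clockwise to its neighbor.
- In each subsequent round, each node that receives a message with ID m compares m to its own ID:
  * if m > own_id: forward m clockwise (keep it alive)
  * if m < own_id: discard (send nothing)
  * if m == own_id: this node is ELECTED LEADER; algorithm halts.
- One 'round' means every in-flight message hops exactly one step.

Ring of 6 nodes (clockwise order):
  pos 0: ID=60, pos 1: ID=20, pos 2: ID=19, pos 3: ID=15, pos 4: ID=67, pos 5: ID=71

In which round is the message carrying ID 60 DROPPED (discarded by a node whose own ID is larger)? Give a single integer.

Answer: 4

Derivation:
Round 1: pos1(id20) recv 60: fwd; pos2(id19) recv 20: fwd; pos3(id15) recv 19: fwd; pos4(id67) recv 15: drop; pos5(id71) recv 67: drop; pos0(id60) recv 71: fwd
Round 2: pos2(id19) recv 60: fwd; pos3(id15) recv 20: fwd; pos4(id67) recv 19: drop; pos1(id20) recv 71: fwd
Round 3: pos3(id15) recv 60: fwd; pos4(id67) recv 20: drop; pos2(id19) recv 71: fwd
Round 4: pos4(id67) recv 60: drop; pos3(id15) recv 71: fwd
Round 5: pos4(id67) recv 71: fwd
Round 6: pos5(id71) recv 71: ELECTED
Message ID 60 originates at pos 0; dropped at pos 4 in round 4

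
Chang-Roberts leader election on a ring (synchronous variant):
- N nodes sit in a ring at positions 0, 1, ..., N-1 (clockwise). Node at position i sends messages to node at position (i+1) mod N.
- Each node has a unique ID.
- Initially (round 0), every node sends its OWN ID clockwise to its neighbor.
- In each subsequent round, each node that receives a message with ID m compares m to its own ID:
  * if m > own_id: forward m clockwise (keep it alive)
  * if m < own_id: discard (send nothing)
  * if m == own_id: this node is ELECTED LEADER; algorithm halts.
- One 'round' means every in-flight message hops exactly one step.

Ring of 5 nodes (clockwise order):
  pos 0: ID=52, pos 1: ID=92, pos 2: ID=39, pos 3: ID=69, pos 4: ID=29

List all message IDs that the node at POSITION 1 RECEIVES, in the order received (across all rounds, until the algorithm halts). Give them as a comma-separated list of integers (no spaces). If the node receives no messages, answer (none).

Round 1: pos1(id92) recv 52: drop; pos2(id39) recv 92: fwd; pos3(id69) recv 39: drop; pos4(id29) recv 69: fwd; pos0(id52) recv 29: drop
Round 2: pos3(id69) recv 92: fwd; pos0(id52) recv 69: fwd
Round 3: pos4(id29) recv 92: fwd; pos1(id92) recv 69: drop
Round 4: pos0(id52) recv 92: fwd
Round 5: pos1(id92) recv 92: ELECTED

Answer: 52,69,92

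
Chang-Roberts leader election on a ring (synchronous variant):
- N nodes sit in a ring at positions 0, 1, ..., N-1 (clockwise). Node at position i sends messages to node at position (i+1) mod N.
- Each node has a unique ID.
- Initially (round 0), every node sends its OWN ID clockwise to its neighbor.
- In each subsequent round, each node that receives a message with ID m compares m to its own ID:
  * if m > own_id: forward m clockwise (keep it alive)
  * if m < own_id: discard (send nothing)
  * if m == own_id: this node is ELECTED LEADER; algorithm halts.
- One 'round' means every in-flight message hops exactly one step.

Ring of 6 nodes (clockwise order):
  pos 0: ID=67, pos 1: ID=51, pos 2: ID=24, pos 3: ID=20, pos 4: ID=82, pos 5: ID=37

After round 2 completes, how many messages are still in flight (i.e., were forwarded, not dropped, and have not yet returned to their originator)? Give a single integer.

Answer: 3

Derivation:
Round 1: pos1(id51) recv 67: fwd; pos2(id24) recv 51: fwd; pos3(id20) recv 24: fwd; pos4(id82) recv 20: drop; pos5(id37) recv 82: fwd; pos0(id67) recv 37: drop
Round 2: pos2(id24) recv 67: fwd; pos3(id20) recv 51: fwd; pos4(id82) recv 24: drop; pos0(id67) recv 82: fwd
After round 2: 3 messages still in flight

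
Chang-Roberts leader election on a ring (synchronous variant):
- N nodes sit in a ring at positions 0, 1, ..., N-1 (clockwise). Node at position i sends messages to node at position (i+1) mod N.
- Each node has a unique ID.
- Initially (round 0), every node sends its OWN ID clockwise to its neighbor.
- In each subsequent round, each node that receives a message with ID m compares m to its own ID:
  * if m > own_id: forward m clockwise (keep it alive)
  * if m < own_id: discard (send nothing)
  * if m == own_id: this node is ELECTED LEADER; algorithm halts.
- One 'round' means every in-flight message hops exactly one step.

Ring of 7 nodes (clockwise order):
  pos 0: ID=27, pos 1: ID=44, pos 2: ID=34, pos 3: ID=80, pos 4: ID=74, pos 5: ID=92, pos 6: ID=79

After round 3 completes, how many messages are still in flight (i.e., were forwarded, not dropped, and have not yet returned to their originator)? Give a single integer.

Answer: 2

Derivation:
Round 1: pos1(id44) recv 27: drop; pos2(id34) recv 44: fwd; pos3(id80) recv 34: drop; pos4(id74) recv 80: fwd; pos5(id92) recv 74: drop; pos6(id79) recv 92: fwd; pos0(id27) recv 79: fwd
Round 2: pos3(id80) recv 44: drop; pos5(id92) recv 80: drop; pos0(id27) recv 92: fwd; pos1(id44) recv 79: fwd
Round 3: pos1(id44) recv 92: fwd; pos2(id34) recv 79: fwd
After round 3: 2 messages still in flight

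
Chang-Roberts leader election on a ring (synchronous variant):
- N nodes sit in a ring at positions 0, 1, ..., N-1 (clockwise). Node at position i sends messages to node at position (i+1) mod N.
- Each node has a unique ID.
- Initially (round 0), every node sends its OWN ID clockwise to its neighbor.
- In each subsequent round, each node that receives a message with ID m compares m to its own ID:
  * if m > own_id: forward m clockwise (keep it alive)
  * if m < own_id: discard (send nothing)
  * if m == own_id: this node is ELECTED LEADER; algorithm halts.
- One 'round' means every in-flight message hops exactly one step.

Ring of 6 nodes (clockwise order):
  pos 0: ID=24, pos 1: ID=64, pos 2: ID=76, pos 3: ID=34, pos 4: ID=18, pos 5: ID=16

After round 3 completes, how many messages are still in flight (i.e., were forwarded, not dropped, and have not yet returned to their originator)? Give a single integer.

Answer: 2

Derivation:
Round 1: pos1(id64) recv 24: drop; pos2(id76) recv 64: drop; pos3(id34) recv 76: fwd; pos4(id18) recv 34: fwd; pos5(id16) recv 18: fwd; pos0(id24) recv 16: drop
Round 2: pos4(id18) recv 76: fwd; pos5(id16) recv 34: fwd; pos0(id24) recv 18: drop
Round 3: pos5(id16) recv 76: fwd; pos0(id24) recv 34: fwd
After round 3: 2 messages still in flight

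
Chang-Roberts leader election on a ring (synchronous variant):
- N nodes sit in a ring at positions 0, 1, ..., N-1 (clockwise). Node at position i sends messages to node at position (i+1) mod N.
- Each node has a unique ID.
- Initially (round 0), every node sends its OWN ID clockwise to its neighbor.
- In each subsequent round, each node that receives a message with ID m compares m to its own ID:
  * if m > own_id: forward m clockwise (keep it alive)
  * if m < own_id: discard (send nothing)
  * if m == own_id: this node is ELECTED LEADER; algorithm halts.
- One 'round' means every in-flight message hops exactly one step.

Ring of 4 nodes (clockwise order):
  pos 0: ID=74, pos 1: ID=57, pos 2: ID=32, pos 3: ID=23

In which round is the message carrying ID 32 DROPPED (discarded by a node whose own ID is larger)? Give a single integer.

Answer: 2

Derivation:
Round 1: pos1(id57) recv 74: fwd; pos2(id32) recv 57: fwd; pos3(id23) recv 32: fwd; pos0(id74) recv 23: drop
Round 2: pos2(id32) recv 74: fwd; pos3(id23) recv 57: fwd; pos0(id74) recv 32: drop
Round 3: pos3(id23) recv 74: fwd; pos0(id74) recv 57: drop
Round 4: pos0(id74) recv 74: ELECTED
Message ID 32 originates at pos 2; dropped at pos 0 in round 2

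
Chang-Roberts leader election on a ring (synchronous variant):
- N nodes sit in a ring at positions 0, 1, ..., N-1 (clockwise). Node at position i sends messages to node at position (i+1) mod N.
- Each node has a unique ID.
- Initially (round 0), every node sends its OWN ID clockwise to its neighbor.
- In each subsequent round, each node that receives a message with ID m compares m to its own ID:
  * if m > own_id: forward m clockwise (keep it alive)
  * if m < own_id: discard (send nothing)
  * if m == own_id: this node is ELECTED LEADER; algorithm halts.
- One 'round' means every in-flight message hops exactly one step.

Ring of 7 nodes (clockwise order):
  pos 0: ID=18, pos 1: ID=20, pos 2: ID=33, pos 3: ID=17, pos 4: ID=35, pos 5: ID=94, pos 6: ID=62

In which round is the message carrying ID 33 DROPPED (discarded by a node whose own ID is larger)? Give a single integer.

Round 1: pos1(id20) recv 18: drop; pos2(id33) recv 20: drop; pos3(id17) recv 33: fwd; pos4(id35) recv 17: drop; pos5(id94) recv 35: drop; pos6(id62) recv 94: fwd; pos0(id18) recv 62: fwd
Round 2: pos4(id35) recv 33: drop; pos0(id18) recv 94: fwd; pos1(id20) recv 62: fwd
Round 3: pos1(id20) recv 94: fwd; pos2(id33) recv 62: fwd
Round 4: pos2(id33) recv 94: fwd; pos3(id17) recv 62: fwd
Round 5: pos3(id17) recv 94: fwd; pos4(id35) recv 62: fwd
Round 6: pos4(id35) recv 94: fwd; pos5(id94) recv 62: drop
Round 7: pos5(id94) recv 94: ELECTED
Message ID 33 originates at pos 2; dropped at pos 4 in round 2

Answer: 2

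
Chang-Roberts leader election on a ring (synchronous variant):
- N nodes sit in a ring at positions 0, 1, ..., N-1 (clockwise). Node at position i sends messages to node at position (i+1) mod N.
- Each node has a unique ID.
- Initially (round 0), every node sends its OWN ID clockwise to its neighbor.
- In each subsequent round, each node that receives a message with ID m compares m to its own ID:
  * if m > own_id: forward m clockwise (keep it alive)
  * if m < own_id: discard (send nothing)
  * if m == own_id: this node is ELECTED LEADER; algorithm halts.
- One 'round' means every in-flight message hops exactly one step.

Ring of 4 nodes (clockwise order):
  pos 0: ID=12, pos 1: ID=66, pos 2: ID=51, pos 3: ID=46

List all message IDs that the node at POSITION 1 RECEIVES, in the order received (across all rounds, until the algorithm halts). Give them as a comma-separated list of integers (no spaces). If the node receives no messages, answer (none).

Round 1: pos1(id66) recv 12: drop; pos2(id51) recv 66: fwd; pos3(id46) recv 51: fwd; pos0(id12) recv 46: fwd
Round 2: pos3(id46) recv 66: fwd; pos0(id12) recv 51: fwd; pos1(id66) recv 46: drop
Round 3: pos0(id12) recv 66: fwd; pos1(id66) recv 51: drop
Round 4: pos1(id66) recv 66: ELECTED

Answer: 12,46,51,66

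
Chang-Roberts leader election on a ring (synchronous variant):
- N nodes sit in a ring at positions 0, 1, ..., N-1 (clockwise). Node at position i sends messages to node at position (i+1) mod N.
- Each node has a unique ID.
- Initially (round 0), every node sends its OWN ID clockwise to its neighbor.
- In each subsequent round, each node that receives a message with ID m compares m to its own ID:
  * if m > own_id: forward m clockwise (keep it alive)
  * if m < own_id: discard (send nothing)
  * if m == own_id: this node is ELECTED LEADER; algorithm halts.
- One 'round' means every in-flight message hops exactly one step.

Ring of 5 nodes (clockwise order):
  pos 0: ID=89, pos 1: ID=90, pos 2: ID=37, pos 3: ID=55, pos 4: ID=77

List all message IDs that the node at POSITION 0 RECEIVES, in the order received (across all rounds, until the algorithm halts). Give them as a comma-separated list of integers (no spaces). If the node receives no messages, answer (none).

Answer: 77,90

Derivation:
Round 1: pos1(id90) recv 89: drop; pos2(id37) recv 90: fwd; pos3(id55) recv 37: drop; pos4(id77) recv 55: drop; pos0(id89) recv 77: drop
Round 2: pos3(id55) recv 90: fwd
Round 3: pos4(id77) recv 90: fwd
Round 4: pos0(id89) recv 90: fwd
Round 5: pos1(id90) recv 90: ELECTED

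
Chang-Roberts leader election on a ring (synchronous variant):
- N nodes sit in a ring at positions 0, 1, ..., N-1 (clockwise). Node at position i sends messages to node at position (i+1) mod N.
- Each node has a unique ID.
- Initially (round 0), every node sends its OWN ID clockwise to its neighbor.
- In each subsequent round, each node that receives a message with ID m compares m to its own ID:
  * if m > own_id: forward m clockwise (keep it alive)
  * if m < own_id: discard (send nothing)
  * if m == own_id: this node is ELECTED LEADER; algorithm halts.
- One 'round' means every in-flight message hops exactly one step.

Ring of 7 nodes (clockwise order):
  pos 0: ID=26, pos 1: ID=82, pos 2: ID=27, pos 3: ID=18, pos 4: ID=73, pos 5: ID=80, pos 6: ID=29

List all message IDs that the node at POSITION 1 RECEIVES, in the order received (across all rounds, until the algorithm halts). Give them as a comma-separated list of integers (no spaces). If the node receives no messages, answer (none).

Round 1: pos1(id82) recv 26: drop; pos2(id27) recv 82: fwd; pos3(id18) recv 27: fwd; pos4(id73) recv 18: drop; pos5(id80) recv 73: drop; pos6(id29) recv 80: fwd; pos0(id26) recv 29: fwd
Round 2: pos3(id18) recv 82: fwd; pos4(id73) recv 27: drop; pos0(id26) recv 80: fwd; pos1(id82) recv 29: drop
Round 3: pos4(id73) recv 82: fwd; pos1(id82) recv 80: drop
Round 4: pos5(id80) recv 82: fwd
Round 5: pos6(id29) recv 82: fwd
Round 6: pos0(id26) recv 82: fwd
Round 7: pos1(id82) recv 82: ELECTED

Answer: 26,29,80,82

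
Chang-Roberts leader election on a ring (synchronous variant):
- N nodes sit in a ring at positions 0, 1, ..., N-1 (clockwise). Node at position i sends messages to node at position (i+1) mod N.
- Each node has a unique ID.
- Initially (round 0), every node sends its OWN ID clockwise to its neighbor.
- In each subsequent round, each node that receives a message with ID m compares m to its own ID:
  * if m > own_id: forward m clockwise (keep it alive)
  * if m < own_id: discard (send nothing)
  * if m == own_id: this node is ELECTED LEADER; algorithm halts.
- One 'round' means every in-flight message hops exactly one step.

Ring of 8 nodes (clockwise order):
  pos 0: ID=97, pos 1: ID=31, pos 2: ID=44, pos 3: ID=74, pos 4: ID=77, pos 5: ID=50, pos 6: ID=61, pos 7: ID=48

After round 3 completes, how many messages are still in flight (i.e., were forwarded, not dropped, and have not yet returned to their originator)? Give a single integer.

Answer: 2

Derivation:
Round 1: pos1(id31) recv 97: fwd; pos2(id44) recv 31: drop; pos3(id74) recv 44: drop; pos4(id77) recv 74: drop; pos5(id50) recv 77: fwd; pos6(id61) recv 50: drop; pos7(id48) recv 61: fwd; pos0(id97) recv 48: drop
Round 2: pos2(id44) recv 97: fwd; pos6(id61) recv 77: fwd; pos0(id97) recv 61: drop
Round 3: pos3(id74) recv 97: fwd; pos7(id48) recv 77: fwd
After round 3: 2 messages still in flight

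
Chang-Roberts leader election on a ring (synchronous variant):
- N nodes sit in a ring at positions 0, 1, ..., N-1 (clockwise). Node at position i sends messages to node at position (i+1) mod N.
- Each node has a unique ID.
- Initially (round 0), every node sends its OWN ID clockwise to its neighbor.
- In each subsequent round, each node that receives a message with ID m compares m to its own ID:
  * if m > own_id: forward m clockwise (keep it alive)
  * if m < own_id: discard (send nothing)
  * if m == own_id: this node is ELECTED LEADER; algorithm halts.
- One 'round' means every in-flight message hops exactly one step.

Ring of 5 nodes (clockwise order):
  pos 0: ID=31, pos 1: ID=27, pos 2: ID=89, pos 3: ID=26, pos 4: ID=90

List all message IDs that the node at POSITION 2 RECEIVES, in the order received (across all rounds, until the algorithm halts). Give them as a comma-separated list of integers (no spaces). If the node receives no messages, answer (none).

Answer: 27,31,90

Derivation:
Round 1: pos1(id27) recv 31: fwd; pos2(id89) recv 27: drop; pos3(id26) recv 89: fwd; pos4(id90) recv 26: drop; pos0(id31) recv 90: fwd
Round 2: pos2(id89) recv 31: drop; pos4(id90) recv 89: drop; pos1(id27) recv 90: fwd
Round 3: pos2(id89) recv 90: fwd
Round 4: pos3(id26) recv 90: fwd
Round 5: pos4(id90) recv 90: ELECTED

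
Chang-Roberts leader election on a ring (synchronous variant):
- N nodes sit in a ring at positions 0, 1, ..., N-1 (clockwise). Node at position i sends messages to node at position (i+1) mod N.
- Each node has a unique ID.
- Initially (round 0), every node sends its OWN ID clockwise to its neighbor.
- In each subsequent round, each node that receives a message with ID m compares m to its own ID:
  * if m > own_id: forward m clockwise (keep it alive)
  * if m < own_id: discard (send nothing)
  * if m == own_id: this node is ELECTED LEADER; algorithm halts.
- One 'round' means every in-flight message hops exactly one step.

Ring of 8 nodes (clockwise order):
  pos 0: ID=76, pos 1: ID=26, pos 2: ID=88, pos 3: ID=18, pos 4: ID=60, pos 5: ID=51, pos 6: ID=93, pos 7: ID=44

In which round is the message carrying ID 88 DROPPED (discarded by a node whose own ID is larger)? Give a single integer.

Round 1: pos1(id26) recv 76: fwd; pos2(id88) recv 26: drop; pos3(id18) recv 88: fwd; pos4(id60) recv 18: drop; pos5(id51) recv 60: fwd; pos6(id93) recv 51: drop; pos7(id44) recv 93: fwd; pos0(id76) recv 44: drop
Round 2: pos2(id88) recv 76: drop; pos4(id60) recv 88: fwd; pos6(id93) recv 60: drop; pos0(id76) recv 93: fwd
Round 3: pos5(id51) recv 88: fwd; pos1(id26) recv 93: fwd
Round 4: pos6(id93) recv 88: drop; pos2(id88) recv 93: fwd
Round 5: pos3(id18) recv 93: fwd
Round 6: pos4(id60) recv 93: fwd
Round 7: pos5(id51) recv 93: fwd
Round 8: pos6(id93) recv 93: ELECTED
Message ID 88 originates at pos 2; dropped at pos 6 in round 4

Answer: 4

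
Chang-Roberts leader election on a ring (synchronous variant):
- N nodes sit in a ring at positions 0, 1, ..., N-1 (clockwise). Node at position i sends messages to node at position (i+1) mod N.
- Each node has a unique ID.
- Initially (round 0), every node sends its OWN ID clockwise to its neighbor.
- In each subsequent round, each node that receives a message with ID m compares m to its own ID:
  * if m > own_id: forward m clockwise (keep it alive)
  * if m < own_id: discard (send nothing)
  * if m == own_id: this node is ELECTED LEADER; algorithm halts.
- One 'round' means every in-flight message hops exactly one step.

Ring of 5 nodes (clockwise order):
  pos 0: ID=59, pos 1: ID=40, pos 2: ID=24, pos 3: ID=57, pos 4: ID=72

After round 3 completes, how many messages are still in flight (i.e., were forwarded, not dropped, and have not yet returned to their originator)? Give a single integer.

Round 1: pos1(id40) recv 59: fwd; pos2(id24) recv 40: fwd; pos3(id57) recv 24: drop; pos4(id72) recv 57: drop; pos0(id59) recv 72: fwd
Round 2: pos2(id24) recv 59: fwd; pos3(id57) recv 40: drop; pos1(id40) recv 72: fwd
Round 3: pos3(id57) recv 59: fwd; pos2(id24) recv 72: fwd
After round 3: 2 messages still in flight

Answer: 2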